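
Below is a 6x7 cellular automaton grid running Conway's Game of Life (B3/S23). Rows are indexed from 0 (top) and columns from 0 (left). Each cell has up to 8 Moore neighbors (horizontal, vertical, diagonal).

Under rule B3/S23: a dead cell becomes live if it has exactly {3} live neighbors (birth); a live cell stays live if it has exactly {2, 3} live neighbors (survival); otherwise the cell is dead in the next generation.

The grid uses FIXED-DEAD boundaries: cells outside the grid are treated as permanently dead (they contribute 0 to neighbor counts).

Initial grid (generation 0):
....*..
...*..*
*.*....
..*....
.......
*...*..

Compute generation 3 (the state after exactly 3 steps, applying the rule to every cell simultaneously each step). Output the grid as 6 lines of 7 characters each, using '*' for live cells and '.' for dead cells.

Answer: .......
..*....
.......
..*....
.......
.......

Derivation:
Simulating step by step:
Generation 0 (given above): 8 live cells
Generation 1: 5 live cells
.......
...*...
.***...
.*.....
.......
.......
Generation 2: 4 live cells
.......
...*...
.*.*...
.*.....
.......
.......
Generation 3: 2 live cells
(generation 3 grid is the final answer)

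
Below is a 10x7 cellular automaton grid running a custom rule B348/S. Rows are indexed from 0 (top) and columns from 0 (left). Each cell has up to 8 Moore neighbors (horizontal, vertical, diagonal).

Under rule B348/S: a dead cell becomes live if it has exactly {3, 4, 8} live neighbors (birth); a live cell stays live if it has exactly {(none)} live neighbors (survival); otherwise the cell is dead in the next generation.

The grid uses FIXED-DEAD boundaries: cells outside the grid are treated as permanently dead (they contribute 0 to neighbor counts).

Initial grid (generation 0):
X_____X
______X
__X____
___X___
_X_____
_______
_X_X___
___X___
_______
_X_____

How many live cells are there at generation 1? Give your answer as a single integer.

Answer: 4

Derivation:
Simulating step by step:
Generation 0 (given above): 10 live cells
Generation 1: 4 live cells
_______
_______
_______
__X____
_______
__X____
__X____
__X____
_______
_______
Population at generation 1: 4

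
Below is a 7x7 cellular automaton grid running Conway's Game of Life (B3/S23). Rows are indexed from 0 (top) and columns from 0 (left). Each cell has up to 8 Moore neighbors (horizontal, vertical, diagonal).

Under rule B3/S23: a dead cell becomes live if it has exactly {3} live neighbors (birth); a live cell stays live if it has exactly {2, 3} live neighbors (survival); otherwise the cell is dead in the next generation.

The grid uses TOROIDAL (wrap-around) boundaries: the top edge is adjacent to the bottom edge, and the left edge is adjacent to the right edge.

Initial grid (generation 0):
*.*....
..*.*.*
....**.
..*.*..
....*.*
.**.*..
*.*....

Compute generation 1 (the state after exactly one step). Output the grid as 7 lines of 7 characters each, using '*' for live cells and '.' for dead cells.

Simulating step by step:
Generation 0 (given above): 16 live cells
Generation 1: 17 live cells
(generation 1 grid is the final answer)

Answer: *.*...*
.*..*.*
....*..
....*..
.**.*..
***..*.
*.*....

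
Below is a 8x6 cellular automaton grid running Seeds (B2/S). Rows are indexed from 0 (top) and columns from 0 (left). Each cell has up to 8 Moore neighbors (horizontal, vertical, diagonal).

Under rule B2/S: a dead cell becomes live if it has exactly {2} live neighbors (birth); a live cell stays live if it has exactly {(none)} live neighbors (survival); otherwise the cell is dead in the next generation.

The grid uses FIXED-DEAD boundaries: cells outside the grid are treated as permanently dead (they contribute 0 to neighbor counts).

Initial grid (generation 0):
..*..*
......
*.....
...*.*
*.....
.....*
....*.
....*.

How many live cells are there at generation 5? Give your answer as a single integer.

Simulating step by step:
Generation 0 (given above): 9 live cells
Generation 1: 10 live cells
......
.*....
....*.
**..*.
.....*
....*.
...*..
...*.*
Generation 2: 12 live cells
......
......
..**.*
...*..
**.*..
...*.*
..*..*
..*...
Generation 3: 8 live cells
......
..***.
......
*.....
......
*.....
.*....
.*.*..
Generation 4: 9 live cells
..*.*.
......
.**.*.
......
**....
.*....
......
*.....
Generation 5: 9 live cells
...*..
....**
...*..
...*..
..*...
..*...
**....
......
Population at generation 5: 9

Answer: 9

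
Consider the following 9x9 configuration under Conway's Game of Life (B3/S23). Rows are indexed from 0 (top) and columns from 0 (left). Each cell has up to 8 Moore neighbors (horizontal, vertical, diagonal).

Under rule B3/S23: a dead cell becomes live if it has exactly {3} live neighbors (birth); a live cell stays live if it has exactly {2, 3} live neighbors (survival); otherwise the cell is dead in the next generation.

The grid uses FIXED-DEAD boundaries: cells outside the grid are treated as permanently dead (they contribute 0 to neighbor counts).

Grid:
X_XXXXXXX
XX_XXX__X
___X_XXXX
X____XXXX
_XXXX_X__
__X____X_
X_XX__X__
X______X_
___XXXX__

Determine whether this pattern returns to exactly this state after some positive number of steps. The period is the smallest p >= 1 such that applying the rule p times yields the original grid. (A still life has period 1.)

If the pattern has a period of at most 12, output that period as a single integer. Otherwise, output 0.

Simulating and comparing each generation to the original:
Gen 0 (original, given above): 41 live cells
Gen 1: 32 live cells, differs from original
Gen 2: 24 live cells, differs from original
Gen 3: 22 live cells, differs from original
Gen 4: 19 live cells, differs from original
Gen 5: 22 live cells, differs from original
Gen 6: 18 live cells, differs from original
Gen 7: 19 live cells, differs from original
Gen 8: 21 live cells, differs from original
Gen 9: 22 live cells, differs from original
Gen 10: 28 live cells, differs from original
Gen 11: 22 live cells, differs from original
Gen 12: 21 live cells, differs from original
No period found within 12 steps.

Answer: 0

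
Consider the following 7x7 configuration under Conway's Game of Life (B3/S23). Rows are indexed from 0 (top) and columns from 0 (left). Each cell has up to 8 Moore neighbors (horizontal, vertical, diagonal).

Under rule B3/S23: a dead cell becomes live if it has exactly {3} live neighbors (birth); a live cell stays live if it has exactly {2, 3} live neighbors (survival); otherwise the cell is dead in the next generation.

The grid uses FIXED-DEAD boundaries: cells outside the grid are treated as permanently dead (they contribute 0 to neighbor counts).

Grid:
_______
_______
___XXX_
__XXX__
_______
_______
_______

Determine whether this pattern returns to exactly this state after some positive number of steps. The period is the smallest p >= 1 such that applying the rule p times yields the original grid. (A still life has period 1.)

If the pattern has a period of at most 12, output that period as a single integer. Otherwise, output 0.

Simulating and comparing each generation to the original:
Gen 0 (original, given above): 6 live cells
Gen 1: 6 live cells, differs from original
Gen 2: 6 live cells, MATCHES original -> period = 2

Answer: 2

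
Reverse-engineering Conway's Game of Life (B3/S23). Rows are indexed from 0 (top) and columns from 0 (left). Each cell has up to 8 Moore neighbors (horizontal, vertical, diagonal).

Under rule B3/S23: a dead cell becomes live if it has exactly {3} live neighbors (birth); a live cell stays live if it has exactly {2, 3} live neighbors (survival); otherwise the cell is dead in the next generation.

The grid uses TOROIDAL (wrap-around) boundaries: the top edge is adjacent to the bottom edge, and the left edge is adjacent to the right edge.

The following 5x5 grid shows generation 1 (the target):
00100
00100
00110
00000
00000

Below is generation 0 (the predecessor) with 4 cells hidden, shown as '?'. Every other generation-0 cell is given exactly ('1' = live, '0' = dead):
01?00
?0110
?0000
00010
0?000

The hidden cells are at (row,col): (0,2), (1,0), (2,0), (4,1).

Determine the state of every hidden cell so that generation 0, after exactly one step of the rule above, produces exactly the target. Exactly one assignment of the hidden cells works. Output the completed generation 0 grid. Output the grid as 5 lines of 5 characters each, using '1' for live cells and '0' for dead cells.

Answer: 01000
00110
00000
00010
00000

Derivation:
Hidden generation-0 cells (in order): (0,2), (1,0), (2,0), (4,1).
A hidden cell only influences target cells in its own 3x3 neighborhood. Try each of the 2^4 = 16 assignments, step the completed generation 0 forward once under B3/S23, and compare with the target:
  (0,2)=0 (1,0)=0 (2,0)=0 (4,1)=0 -> step reproduces the target at every cell -> ACCEPT
  (0,2)=0 (1,0)=0 (2,0)=0 (4,1)=1 -> step gives (0,1)='1' but target has '0' -> reject
  (0,2)=0 (1,0)=0 (2,0)=1 (4,1)=0 -> step gives (1,1)='1' but target has '0' -> reject
  (0,2)=0 (1,0)=0 (2,0)=1 (4,1)=1 -> step gives (0,1)='1' but target has '0' -> reject
  (0,2)=0 (1,0)=1 (2,0)=0 (4,1)=0 -> step gives (0,1)='1' but target has '0' -> reject
  (0,2)=0 (1,0)=1 (2,0)=0 (4,1)=1 -> step gives (0,0)='1' but target has '0' -> reject
  (0,2)=0 (1,0)=1 (2,0)=1 (4,1)=0 -> step gives (0,1)='1' but target has '0' -> reject
  (0,2)=0 (1,0)=1 (2,0)=1 (4,1)=1 -> step gives (0,0)='1' but target has '0' -> reject
  (0,2)=1 (1,0)=0 (2,0)=0 (4,1)=0 -> step gives (0,1)='1' but target has '0' -> reject
  (0,2)=1 (1,0)=0 (2,0)=0 (4,1)=1 -> step gives (0,1)='1' but target has '0' -> reject
  (0,2)=1 (1,0)=0 (2,0)=1 (4,1)=0 -> step gives (0,1)='1' but target has '0' -> reject
  (0,2)=1 (1,0)=0 (2,0)=1 (4,1)=1 -> step gives (0,1)='1' but target has '0' -> reject
  (0,2)=1 (1,0)=1 (2,0)=0 (4,1)=0 -> step gives (0,1)='1' but target has '0' -> reject
  (0,2)=1 (1,0)=1 (2,0)=0 (4,1)=1 -> step gives (0,0)='1' but target has '0' -> reject
  (0,2)=1 (1,0)=1 (2,0)=1 (4,1)=0 -> step gives (0,1)='1' but target has '0' -> reject
  (0,2)=1 (1,0)=1 (2,0)=1 (4,1)=1 -> step gives (0,0)='1' but target has '0' -> reject
Unique solution: (0,2)=dead, (1,0)=dead, (2,0)=dead, (4,1)=dead.
Check: live-neighbor counts of every cell in the completed generation 0:
11321
12211
01332
00101
11211
Applying B3/S23 to generation 0 with these counts gives:
00100
00100
00110
00000
00000
which matches the target exactly.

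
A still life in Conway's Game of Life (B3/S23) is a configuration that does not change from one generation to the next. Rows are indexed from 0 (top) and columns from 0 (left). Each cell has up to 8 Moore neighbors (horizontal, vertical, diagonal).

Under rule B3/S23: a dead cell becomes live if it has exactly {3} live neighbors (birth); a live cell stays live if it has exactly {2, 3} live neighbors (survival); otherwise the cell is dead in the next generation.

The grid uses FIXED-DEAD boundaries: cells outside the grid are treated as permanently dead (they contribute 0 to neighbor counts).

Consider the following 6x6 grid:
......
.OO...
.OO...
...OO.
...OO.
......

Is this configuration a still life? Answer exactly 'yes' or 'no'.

Compute generation 1 and compare to generation 0 (given above):
Generation 1:
......
.OO...
.O....
....O.
...OO.
......
Cell (2,2) differs: gen0=1 vs gen1=0 -> NOT a still life.

Answer: no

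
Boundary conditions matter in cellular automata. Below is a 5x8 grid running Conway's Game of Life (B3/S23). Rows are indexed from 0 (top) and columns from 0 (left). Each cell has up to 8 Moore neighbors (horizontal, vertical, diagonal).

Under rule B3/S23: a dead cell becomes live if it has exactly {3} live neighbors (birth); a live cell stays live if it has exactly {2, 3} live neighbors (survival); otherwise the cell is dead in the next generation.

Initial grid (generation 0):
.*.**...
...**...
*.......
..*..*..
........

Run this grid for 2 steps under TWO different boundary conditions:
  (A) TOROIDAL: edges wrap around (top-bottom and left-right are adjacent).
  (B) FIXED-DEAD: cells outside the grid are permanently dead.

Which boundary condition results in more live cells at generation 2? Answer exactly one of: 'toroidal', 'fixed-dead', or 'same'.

Under TOROIDAL boundary, generation 2:
.*...*..
.....*..
..*.*...
..*.....
..*.*...
Population = 8

Under FIXED-DEAD boundary, generation 2:
..*.*...
.....*..
..*.*...
........
........
Population = 5

Comparison: toroidal=8, fixed-dead=5 -> toroidal

Answer: toroidal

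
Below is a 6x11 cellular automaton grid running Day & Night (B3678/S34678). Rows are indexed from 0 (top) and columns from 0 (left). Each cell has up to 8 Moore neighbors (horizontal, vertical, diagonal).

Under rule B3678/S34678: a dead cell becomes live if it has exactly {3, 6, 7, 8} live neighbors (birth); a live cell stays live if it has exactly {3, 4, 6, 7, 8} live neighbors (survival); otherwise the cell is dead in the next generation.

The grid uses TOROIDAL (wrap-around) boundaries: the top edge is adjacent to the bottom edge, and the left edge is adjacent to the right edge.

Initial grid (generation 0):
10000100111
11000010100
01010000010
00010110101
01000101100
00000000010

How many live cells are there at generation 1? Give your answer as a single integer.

Answer: 27

Derivation:
Simulating step by step:
Generation 0 (given above): 22 live cells
Generation 1: 27 live cells
11000001111
11100001100
00001110111
10000010100
00001001100
10000011010
Population at generation 1: 27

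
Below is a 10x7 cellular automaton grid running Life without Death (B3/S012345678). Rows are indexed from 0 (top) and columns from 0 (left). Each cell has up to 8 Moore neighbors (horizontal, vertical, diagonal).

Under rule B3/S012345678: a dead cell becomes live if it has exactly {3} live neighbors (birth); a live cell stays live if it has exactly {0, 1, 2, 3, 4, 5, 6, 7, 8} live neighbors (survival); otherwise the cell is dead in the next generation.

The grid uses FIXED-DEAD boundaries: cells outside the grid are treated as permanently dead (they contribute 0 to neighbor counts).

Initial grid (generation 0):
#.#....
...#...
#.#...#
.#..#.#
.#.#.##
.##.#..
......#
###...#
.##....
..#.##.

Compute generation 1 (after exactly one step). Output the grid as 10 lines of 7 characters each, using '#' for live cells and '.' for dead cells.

Answer: #.#....
..##...
####.##
##.##.#
##.#.##
.####.#
#..#.##
###...#
###..#.
.#####.

Derivation:
Simulating step by step:
Generation 0 (given above): 26 live cells
Generation 1: 42 live cells
(generation 1 grid is the final answer)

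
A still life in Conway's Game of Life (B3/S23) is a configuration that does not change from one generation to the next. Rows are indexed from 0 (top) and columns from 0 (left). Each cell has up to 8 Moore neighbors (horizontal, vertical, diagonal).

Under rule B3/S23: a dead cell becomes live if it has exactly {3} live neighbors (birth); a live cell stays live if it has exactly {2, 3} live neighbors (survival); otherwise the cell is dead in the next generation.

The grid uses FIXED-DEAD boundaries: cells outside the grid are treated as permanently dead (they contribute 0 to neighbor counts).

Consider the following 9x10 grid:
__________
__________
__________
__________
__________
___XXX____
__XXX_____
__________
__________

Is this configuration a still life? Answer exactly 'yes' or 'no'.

Answer: no

Derivation:
Compute generation 1 and compare to generation 0 (given above):
Generation 1:
__________
__________
__________
__________
____X_____
__X__X____
__X__X____
___X______
__________
Cell (4,4) differs: gen0=0 vs gen1=1 -> NOT a still life.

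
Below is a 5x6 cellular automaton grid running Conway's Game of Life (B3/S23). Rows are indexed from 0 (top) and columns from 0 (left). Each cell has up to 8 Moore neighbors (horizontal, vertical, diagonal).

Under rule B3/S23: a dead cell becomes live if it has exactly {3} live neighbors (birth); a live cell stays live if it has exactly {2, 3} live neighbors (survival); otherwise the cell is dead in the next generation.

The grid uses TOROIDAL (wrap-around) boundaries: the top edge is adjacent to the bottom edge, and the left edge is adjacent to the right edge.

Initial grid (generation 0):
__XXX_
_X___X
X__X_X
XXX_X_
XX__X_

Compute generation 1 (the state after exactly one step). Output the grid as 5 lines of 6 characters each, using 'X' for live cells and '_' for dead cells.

Simulating step by step:
Generation 0 (given above): 15 live cells
Generation 1: 10 live cells
(generation 1 grid is the final answer)

Answer: __XXX_
_X___X
___X__
__X_X_
X___X_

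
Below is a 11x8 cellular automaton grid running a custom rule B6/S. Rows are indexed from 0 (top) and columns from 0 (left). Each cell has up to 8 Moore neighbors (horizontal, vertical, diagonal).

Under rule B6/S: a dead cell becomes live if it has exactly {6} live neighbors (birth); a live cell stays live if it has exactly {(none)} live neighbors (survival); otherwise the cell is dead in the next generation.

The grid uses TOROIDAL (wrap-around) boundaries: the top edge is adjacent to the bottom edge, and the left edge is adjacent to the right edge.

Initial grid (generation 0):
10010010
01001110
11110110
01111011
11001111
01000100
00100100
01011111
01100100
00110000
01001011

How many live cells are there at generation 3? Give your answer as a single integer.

Simulating step by step:
Generation 0 (given above): 44 live cells
Generation 1: 2 live cells
00000100
00000000
00001000
00000000
00000000
00000000
00000000
00000000
00000000
00000000
00000000
Generation 2: 0 live cells
00000000
00000000
00000000
00000000
00000000
00000000
00000000
00000000
00000000
00000000
00000000
Generation 3: 0 live cells
00000000
00000000
00000000
00000000
00000000
00000000
00000000
00000000
00000000
00000000
00000000
Population at generation 3: 0

Answer: 0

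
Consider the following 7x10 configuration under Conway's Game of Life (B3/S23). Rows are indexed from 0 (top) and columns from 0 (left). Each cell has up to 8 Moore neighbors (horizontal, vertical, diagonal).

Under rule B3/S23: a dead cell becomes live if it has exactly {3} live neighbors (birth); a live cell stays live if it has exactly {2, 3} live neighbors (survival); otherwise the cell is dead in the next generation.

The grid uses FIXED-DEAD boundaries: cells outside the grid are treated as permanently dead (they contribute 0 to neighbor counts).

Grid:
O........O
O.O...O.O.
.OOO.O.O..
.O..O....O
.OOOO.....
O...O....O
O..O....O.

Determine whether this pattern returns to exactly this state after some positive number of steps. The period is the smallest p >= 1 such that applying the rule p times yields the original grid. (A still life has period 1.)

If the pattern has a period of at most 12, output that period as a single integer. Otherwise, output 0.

Simulating and comparing each generation to the original:
Gen 0 (original, given above): 24 live cells
Gen 1: 23 live cells, differs from original
Gen 2: 22 live cells, differs from original
Gen 3: 18 live cells, differs from original
Gen 4: 21 live cells, differs from original
Gen 5: 17 live cells, differs from original
Gen 6: 18 live cells, differs from original
Gen 7: 14 live cells, differs from original
Gen 8: 14 live cells, differs from original
Gen 9: 9 live cells, differs from original
Gen 10: 8 live cells, differs from original
Gen 11: 5 live cells, differs from original
Gen 12: 5 live cells, differs from original
No period found within 12 steps.

Answer: 0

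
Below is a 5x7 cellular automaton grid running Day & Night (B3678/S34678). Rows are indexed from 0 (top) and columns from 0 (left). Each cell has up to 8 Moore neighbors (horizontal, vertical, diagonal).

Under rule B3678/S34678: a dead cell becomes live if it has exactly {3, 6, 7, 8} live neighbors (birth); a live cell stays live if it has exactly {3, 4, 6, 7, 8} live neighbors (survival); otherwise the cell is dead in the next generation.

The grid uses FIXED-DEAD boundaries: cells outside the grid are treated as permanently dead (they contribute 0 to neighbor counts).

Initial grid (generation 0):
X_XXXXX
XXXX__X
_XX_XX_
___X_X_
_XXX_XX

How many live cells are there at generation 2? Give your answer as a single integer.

Answer: 20

Derivation:
Simulating step by step:
Generation 0 (given above): 22 live cells
Generation 1: 21 live cells
__XXXX_
XXXXXXX
XX__XXX
__XXXX_
__X____
Generation 2: 20 live cells
__X__XX
X__XXXX
X_XXXXX
__XXXXX
____X__
Population at generation 2: 20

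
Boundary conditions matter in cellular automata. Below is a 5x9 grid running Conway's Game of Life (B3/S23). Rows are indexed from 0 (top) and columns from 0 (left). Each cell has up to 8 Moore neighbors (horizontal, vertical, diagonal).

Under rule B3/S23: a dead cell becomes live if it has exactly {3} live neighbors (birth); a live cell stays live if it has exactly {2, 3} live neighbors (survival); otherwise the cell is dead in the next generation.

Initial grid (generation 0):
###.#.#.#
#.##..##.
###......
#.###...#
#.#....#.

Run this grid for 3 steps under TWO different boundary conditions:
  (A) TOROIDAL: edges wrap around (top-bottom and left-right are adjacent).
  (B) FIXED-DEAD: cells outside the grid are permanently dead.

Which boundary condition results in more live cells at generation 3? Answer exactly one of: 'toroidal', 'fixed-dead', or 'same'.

Answer: same

Derivation:
Under TOROIDAL boundary, generation 3:
....##...
......#..
.......#.
.........
....#.#..
Population = 6

Under FIXED-DEAD boundary, generation 3:
......#..
....##.##
......#..
.........
.........
Population = 6

Comparison: toroidal=6, fixed-dead=6 -> same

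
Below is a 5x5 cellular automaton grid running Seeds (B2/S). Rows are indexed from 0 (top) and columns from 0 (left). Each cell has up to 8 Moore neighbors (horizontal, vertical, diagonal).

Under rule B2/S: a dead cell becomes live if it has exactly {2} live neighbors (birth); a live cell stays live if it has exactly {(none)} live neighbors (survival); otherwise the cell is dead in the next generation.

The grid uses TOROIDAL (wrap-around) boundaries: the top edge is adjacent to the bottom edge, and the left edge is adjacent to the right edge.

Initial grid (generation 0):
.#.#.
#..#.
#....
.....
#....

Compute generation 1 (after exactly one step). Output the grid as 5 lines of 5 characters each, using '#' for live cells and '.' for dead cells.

Simulating step by step:
Generation 0 (given above): 6 live cells
Generation 1: 7 live cells
(generation 1 grid is the final answer)

Answer: .....
.....
.#...
##..#
.##.#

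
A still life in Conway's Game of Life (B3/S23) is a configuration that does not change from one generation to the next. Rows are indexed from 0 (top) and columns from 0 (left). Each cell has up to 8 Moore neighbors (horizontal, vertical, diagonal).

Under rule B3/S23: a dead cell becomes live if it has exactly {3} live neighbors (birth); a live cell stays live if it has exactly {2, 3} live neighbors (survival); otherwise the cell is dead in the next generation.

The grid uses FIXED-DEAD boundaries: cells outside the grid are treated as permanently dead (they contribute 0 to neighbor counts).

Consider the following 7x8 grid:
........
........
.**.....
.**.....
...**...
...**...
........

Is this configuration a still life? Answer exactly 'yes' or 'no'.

Answer: no

Derivation:
Compute generation 1 and compare to generation 0 (given above):
Generation 1:
........
........
.**.....
.*......
....*...
...**...
........
Cell (3,2) differs: gen0=1 vs gen1=0 -> NOT a still life.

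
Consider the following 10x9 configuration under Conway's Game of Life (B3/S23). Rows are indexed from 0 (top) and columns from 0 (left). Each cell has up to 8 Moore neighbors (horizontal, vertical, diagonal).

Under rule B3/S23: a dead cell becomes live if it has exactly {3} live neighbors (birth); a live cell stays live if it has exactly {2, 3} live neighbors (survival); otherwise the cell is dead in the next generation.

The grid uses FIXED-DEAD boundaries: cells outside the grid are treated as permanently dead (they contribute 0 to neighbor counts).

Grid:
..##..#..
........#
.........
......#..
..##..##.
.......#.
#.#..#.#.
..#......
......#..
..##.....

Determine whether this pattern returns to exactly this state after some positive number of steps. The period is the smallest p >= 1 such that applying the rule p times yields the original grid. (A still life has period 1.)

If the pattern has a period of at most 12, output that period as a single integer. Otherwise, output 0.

Simulating and comparing each generation to the original:
Gen 0 (original, given above): 18 live cells
Gen 1: 15 live cells, differs from original
Gen 2: 11 live cells, differs from original
Gen 3: 9 live cells, differs from original
Gen 4: 9 live cells, differs from original
Gen 5: 11 live cells, differs from original
Gen 6: 11 live cells, differs from original
Gen 7: 13 live cells, differs from original
Gen 8: 15 live cells, differs from original
Gen 9: 17 live cells, differs from original
Gen 10: 21 live cells, differs from original
Gen 11: 19 live cells, differs from original
Gen 12: 22 live cells, differs from original
No period found within 12 steps.

Answer: 0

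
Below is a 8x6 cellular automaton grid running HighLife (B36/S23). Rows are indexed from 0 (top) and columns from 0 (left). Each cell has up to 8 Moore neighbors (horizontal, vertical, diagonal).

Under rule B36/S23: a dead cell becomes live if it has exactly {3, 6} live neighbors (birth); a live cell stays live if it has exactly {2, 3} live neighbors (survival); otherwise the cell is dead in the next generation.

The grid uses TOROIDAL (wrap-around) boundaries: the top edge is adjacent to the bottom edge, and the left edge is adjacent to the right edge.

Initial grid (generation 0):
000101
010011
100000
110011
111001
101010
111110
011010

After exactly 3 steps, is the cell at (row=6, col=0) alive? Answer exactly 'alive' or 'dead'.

Simulating step by step:
Generation 0 (given above): 25 live cells
Generation 1: 15 live cells
010101
000011
000001
001010
001000
000111
100010
000100
Generation 2: 17 live cells
101101
000001
000101
000100
001001
000111
000000
101101
Generation 3: 18 live cells
001100
001101
000000
001100
001001
000111
101000
101101

Cell (6,0) at generation 3: 1 -> alive

Answer: alive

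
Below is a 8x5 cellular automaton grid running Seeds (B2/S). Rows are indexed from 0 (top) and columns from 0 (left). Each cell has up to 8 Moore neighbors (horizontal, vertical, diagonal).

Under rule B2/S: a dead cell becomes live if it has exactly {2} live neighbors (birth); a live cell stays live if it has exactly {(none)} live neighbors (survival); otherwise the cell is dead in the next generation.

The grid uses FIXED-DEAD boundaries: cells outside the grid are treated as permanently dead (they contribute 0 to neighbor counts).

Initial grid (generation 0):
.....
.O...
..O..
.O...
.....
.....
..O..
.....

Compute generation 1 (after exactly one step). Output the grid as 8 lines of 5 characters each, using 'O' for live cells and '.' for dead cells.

Answer: .....
..O..
O....
..O..
.....
.....
.....
.....

Derivation:
Simulating step by step:
Generation 0 (given above): 4 live cells
Generation 1: 3 live cells
(generation 1 grid is the final answer)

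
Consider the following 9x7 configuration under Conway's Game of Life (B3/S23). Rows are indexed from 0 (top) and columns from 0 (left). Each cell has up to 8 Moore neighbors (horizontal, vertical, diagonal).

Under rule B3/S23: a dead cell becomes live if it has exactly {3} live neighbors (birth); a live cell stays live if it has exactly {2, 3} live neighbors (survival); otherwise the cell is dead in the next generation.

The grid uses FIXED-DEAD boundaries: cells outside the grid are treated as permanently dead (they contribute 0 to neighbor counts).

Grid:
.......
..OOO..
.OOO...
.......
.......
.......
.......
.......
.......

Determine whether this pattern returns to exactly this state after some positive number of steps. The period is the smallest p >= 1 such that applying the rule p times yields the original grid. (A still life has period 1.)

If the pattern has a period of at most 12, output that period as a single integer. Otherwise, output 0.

Simulating and comparing each generation to the original:
Gen 0 (original, given above): 6 live cells
Gen 1: 6 live cells, differs from original
Gen 2: 6 live cells, MATCHES original -> period = 2

Answer: 2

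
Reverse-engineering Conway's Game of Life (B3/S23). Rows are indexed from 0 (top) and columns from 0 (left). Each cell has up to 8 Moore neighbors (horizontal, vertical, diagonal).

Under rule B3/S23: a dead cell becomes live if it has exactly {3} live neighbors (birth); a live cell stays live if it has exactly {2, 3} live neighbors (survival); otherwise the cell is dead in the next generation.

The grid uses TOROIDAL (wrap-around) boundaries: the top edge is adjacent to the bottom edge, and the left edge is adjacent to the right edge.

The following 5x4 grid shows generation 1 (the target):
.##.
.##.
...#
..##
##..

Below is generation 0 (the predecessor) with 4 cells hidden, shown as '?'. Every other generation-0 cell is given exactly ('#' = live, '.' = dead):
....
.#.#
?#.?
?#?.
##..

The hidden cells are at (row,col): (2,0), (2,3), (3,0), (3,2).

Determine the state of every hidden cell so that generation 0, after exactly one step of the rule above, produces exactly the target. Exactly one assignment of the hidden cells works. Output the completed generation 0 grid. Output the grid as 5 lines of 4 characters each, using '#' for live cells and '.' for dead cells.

Answer: ....
.#.#
##..
##..
##..

Derivation:
Hidden generation-0 cells (in order): (2,0), (2,3), (3,0), (3,2).
A hidden cell only influences target cells in its own 3x3 neighborhood. Try each of the 2^4 = 16 assignments, step the completed generation 0 forward once under B3/S23, and compare with the target:
  (2,0)=. (2,3)=. (3,0)=. (3,2)=. -> step gives (1,0)='#' but target has '.' -> reject
  (2,0)=. (2,3)=. (3,0)=. (3,2)=# -> step gives (1,0)='#' but target has '.' -> reject
  (2,0)=. (2,3)=. (3,0)=# (3,2)=. -> step gives (1,0)='#' but target has '.' -> reject
  (2,0)=. (2,3)=. (3,0)=# (3,2)=# -> step gives (1,0)='#' but target has '.' -> reject
  (2,0)=. (2,3)=# (3,0)=. (3,2)=. -> step gives (1,1)='.' but target has '#' -> reject
  (2,0)=. (2,3)=# (3,0)=. (3,2)=# -> step gives (1,1)='.' but target has '#' -> reject
  (2,0)=. (2,3)=# (3,0)=# (3,2)=. -> step gives (1,1)='.' but target has '#' -> reject
  (2,0)=. (2,3)=# (3,0)=# (3,2)=# -> step gives (1,1)='.' but target has '#' -> reject
  (2,0)=# (2,3)=. (3,0)=. (3,2)=. -> step gives (2,1)='#' but target has '.' -> reject
  (2,0)=# (2,3)=. (3,0)=. (3,2)=# -> step gives (4,2)='#' but target has '.' -> reject
  (2,0)=# (2,3)=. (3,0)=# (3,2)=. -> step reproduces the target at every cell -> ACCEPT
  (2,0)=# (2,3)=. (3,0)=# (3,2)=# -> step gives (2,3)='.' but target has '#' -> reject
  (2,0)=# (2,3)=# (3,0)=. (3,2)=. -> step gives (1,2)='.' but target has '#' -> reject
  (2,0)=# (2,3)=# (3,0)=. (3,2)=# -> step gives (1,2)='.' but target has '#' -> reject
  (2,0)=# (2,3)=# (3,0)=# (3,2)=. -> step gives (1,2)='.' but target has '#' -> reject
  (2,0)=# (2,3)=# (3,0)=# (3,2)=# -> step gives (1,2)='.' but target has '#' -> reject
Unique solution: (2,0)=live, (2,3)=dead, (3,0)=live, (3,2)=dead.
Check: live-neighbor counts of every cell in the completed generation 0:
4332
4231
5443
5533
3322
Applying B3/S23 to generation 0 with these counts gives:
.##.
.##.
...#
..##
##..
which matches the target exactly.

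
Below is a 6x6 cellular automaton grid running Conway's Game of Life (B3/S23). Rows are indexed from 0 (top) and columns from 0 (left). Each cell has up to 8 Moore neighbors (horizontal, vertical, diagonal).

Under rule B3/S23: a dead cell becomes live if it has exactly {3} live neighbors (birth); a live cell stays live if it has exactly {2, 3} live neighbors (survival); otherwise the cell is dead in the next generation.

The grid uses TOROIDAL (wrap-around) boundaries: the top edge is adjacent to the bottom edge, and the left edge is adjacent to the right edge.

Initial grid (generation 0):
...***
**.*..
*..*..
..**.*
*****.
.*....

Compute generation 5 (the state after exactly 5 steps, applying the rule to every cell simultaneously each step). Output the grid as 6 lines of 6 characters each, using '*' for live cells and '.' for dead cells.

Simulating step by step:
Generation 0 (given above): 17 live cells
Generation 1: 15 live cells
.*.***
**.*..
*..*.*
.....*
*...**
.*....
Generation 2: 15 live cells
.*.***
.*.*..
.**..*
......
*...**
.***..
Generation 3: 16 live cells
.*....
.*.*.*
***...
.*..*.
******
.*....
Generation 4: 11 live cells
.*....
......
...***
....*.
...***
...***
Generation 5: 9 live cells
(generation 5 grid is the final answer)

Answer: ....*.
....*.
...***
......
......
*.**.*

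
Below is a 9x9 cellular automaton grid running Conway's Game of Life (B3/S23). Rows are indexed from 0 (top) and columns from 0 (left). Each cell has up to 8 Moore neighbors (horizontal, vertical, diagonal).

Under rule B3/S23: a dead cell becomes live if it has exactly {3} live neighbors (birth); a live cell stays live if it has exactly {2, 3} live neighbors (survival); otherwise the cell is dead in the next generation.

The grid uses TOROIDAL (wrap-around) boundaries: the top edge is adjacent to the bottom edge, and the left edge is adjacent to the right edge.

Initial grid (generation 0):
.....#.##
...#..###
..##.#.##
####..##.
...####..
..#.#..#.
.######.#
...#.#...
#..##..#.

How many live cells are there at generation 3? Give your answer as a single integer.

Answer: 21

Derivation:
Simulating step by step:
Generation 0 (given above): 38 live cells
Generation 1: 23 live cells
#..#.#...
#.##.#...
.....#...
##.......
........#
.#.....#.
.#....##.
##.....##
...#.#.#.
Generation 2: 28 live cells
.#.#.#..#
.###.##..
#.#.#....
#........
.#......#
#.....###
.##...#..
###......
.##....#.
Generation 3: 21 live cells
...#.#.#.
.....##..
#.#.##...
#.......#
.#.......
..#...#.#
..#...#..
#..#.....
...#....#
Population at generation 3: 21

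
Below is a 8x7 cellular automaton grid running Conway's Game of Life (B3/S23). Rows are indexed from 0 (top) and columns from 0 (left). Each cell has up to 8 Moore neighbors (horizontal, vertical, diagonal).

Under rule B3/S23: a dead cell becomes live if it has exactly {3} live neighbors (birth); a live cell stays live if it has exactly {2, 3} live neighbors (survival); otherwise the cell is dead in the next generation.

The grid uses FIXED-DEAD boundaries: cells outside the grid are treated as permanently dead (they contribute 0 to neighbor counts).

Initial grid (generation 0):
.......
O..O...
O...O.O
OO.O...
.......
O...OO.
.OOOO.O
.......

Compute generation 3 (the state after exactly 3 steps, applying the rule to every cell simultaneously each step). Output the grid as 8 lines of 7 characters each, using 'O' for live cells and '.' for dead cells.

Answer: .......
..OO...
..OOO..
..O..O.
...O.O.
.....OO
....OO.
.......

Derivation:
Simulating step by step:
Generation 0 (given above): 16 live cells
Generation 1: 19 live cells
.......
.......
O.OOO..
OO.....
OO..O..
.OO.OO.
.OOOO..
..OO...
Generation 2: 12 live cells
.......
...O...
O.OO...
....O..
...OOO.
.....O.
.....O.
.O..O..
Generation 3: 13 live cells
(generation 3 grid is the final answer)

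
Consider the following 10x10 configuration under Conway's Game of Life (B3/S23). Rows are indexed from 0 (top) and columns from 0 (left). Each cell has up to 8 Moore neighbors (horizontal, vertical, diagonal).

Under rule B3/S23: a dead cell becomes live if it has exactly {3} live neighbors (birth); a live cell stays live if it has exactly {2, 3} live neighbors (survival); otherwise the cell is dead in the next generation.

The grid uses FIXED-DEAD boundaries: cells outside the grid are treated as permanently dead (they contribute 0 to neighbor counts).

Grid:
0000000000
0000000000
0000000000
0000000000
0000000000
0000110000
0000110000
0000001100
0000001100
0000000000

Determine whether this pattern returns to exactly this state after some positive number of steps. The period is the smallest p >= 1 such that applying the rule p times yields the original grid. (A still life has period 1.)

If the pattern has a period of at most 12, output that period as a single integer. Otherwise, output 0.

Answer: 2

Derivation:
Simulating and comparing each generation to the original:
Gen 0 (original, given above): 8 live cells
Gen 1: 6 live cells, differs from original
Gen 2: 8 live cells, MATCHES original -> period = 2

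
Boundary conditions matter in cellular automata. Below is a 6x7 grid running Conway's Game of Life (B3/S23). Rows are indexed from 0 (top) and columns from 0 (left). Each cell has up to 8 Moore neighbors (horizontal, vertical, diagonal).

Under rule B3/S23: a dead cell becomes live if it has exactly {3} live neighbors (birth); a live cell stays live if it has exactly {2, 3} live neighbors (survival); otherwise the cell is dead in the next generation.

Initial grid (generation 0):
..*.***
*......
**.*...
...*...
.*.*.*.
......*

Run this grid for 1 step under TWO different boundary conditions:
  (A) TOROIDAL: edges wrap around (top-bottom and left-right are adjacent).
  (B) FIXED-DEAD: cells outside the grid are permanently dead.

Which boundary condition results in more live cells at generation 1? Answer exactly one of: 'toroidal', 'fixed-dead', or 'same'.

Under TOROIDAL boundary, generation 1:
*....**
*.****.
***....
**.*...
..*.*..
*.**..*
Population = 20

Under FIXED-DEAD boundary, generation 1:
.....*.
*.****.
***....
**.*...
..*.*..
.......
Population = 14

Comparison: toroidal=20, fixed-dead=14 -> toroidal

Answer: toroidal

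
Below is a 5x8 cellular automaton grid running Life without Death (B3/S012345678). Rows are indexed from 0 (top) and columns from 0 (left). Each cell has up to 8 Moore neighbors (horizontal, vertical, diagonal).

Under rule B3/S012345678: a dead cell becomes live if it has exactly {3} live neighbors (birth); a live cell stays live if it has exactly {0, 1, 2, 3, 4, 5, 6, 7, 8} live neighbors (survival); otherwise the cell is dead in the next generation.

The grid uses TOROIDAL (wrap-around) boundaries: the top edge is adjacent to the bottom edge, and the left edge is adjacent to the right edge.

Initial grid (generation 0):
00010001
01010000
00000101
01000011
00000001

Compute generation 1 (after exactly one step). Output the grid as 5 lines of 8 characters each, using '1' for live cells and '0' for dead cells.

Answer: 10110001
11111010
00100101
01000011
00000001

Derivation:
Simulating step by step:
Generation 0 (given above): 10 live cells
Generation 1: 17 live cells
(generation 1 grid is the final answer)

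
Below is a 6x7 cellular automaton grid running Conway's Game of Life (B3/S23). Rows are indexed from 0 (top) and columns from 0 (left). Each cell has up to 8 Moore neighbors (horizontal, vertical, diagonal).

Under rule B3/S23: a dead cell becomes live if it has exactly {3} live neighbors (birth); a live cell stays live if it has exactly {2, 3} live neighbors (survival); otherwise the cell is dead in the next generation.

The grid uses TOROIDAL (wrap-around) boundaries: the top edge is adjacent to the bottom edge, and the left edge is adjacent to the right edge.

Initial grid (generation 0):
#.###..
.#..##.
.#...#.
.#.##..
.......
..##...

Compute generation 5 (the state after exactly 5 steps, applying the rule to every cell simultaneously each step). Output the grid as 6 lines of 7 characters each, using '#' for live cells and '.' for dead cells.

Answer: ..#.#.#
#.####.
##..##.
..##..#
.##....
.##....

Derivation:
Simulating step by step:
Generation 0 (given above): 14 live cells
Generation 1: 15 live cells
.....#.
##...##
##.#.#.
..#.#..
....#..
.##.#..
Generation 2: 19 live cells
..#.##.
.##..#.
...#.#.
.##.##.
.##.##.
...###.
Generation 3: 16 live cells
.##...#
.##..##
...#.##
.#....#
.#....#
.#....#
Generation 4: 15 live cells
......#
.#.##..
.#..#..
..#...#
.##..##
.#...##
Generation 5: 19 live cells
(generation 5 grid is the final answer)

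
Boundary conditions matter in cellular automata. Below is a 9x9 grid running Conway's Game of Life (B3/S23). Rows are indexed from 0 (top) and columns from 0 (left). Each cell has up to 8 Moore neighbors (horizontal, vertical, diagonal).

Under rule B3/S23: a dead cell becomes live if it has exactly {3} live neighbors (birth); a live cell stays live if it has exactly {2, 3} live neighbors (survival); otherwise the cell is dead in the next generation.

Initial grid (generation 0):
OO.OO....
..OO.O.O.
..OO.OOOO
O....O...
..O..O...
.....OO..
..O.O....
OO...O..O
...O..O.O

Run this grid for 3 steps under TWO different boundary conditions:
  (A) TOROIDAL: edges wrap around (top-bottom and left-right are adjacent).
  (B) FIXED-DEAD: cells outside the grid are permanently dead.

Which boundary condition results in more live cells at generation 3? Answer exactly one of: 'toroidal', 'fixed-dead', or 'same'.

Answer: fixed-dead

Derivation:
Under TOROIDAL boundary, generation 3:
....O....
.....OO..
.....O...
....O..OO
.......OO
.........
.........
.........
.........
Population = 9

Under FIXED-DEAD boundary, generation 3:
.........
..O..OO..
OO...O...
..O.O.O..
......OO.
.........
.O...O.O.
.O...O.O.
.O....O..
Population = 19

Comparison: toroidal=9, fixed-dead=19 -> fixed-dead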